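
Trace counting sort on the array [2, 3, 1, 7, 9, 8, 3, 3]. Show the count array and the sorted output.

Count array: [0, 1, 1, 3, 0, 0, 0, 1, 1, 1]
(count[i] = number of elements equal to i)
Cumulative count: [0, 1, 2, 5, 5, 5, 5, 6, 7, 8]
Sorted: [1, 2, 3, 3, 3, 7, 8, 9]


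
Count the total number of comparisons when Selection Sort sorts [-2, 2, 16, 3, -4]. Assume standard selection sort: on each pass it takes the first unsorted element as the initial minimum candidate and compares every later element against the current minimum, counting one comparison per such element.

Pass 1: scan indices 1..4 for the minimum = 4 comparison(s); min is -4, place at index 0 -> [-4, 2, 16, 3, -2]
Pass 2: scan indices 2..4 for the minimum = 3 comparison(s); min is -2, place at index 1 -> [-4, -2, 16, 3, 2]
Pass 3: scan indices 3..4 for the minimum = 2 comparison(s); min is 2, place at index 2 -> [-4, -2, 2, 3, 16]
Pass 4: scan indices 4..4 for the minimum = 1 comparison(s); min is 3, place at index 3 -> [-4, -2, 2, 3, 16]
Selection sort always scans the whole unsorted suffix, so the count is (n-1) + (n-2) + ... + 1 = n(n-1)/2 = 5*4/2 = 10 regardless of the input order.
Total comparisons: 4 + 3 + 2 + 1 = 10


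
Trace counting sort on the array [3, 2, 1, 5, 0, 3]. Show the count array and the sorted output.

Count array: [1, 1, 1, 2, 0, 1]
(count[i] = number of elements equal to i)
Cumulative count: [1, 2, 3, 5, 5, 6]
Sorted: [0, 1, 2, 3, 3, 5]


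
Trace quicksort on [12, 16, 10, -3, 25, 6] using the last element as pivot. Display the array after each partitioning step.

Partition 1: pivot=6 at index 1 -> [-3, 6, 10, 12, 25, 16]
Partition 2: pivot=16 at index 4 -> [-3, 6, 10, 12, 16, 25]
Partition 3: pivot=12 at index 3 -> [-3, 6, 10, 12, 16, 25]


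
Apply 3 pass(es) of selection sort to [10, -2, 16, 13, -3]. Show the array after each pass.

Pass 1: Select minimum -3 at index 4, swap -> [-3, -2, 16, 13, 10]
Pass 2: Select minimum -2 at index 1, swap -> [-3, -2, 16, 13, 10]
Pass 3: Select minimum 10 at index 4, swap -> [-3, -2, 10, 13, 16]


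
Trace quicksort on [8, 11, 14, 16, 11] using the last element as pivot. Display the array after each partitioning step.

Partition 1: pivot=11 at index 2 -> [8, 11, 11, 16, 14]
Partition 2: pivot=11 at index 1 -> [8, 11, 11, 16, 14]
Partition 3: pivot=14 at index 3 -> [8, 11, 11, 14, 16]


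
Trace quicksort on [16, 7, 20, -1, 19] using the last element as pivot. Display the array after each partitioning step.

Partition 1: pivot=19 at index 3 -> [16, 7, -1, 19, 20]
Partition 2: pivot=-1 at index 0 -> [-1, 7, 16, 19, 20]
Partition 3: pivot=16 at index 2 -> [-1, 7, 16, 19, 20]


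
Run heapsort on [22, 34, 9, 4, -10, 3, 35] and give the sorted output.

Build heap: [35, 34, 22, 4, -10, 3, 9]
Extract 35: [34, 9, 22, 4, -10, 3, 35]
Extract 34: [22, 9, 3, 4, -10, 34, 35]
Extract 22: [9, 4, 3, -10, 22, 34, 35]
Extract 9: [4, -10, 3, 9, 22, 34, 35]
Extract 4: [3, -10, 4, 9, 22, 34, 35]
Extract 3: [-10, 3, 4, 9, 22, 34, 35]


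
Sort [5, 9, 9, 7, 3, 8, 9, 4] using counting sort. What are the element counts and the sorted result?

Count array: [0, 0, 0, 1, 1, 1, 0, 1, 1, 3]
(count[i] = number of elements equal to i)
Cumulative count: [0, 0, 0, 1, 2, 3, 3, 4, 5, 8]
Sorted: [3, 4, 5, 7, 8, 9, 9, 9]


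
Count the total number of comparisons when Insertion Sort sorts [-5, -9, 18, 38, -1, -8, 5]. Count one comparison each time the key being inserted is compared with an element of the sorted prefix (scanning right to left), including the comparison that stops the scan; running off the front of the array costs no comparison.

Insert -9: -5 > -9 (shift), reached front = 1 comparison(s) -> [-9, -5, 18, 38, -1, -8, 5]
Insert 18: -5 <= 18 (stop) = 1 comparison(s) -> [-9, -5, 18, 38, -1, -8, 5]
Insert 38: 18 <= 38 (stop) = 1 comparison(s) -> [-9, -5, 18, 38, -1, -8, 5]
Insert -1: 38 > -1 (shift), 18 > -1 (shift), -5 <= -1 (stop) = 3 comparison(s) -> [-9, -5, -1, 18, 38, -8, 5]
Insert -8: 38 > -8 (shift), 18 > -8 (shift), -1 > -8 (shift), -5 > -8 (shift), -9 <= -8 (stop) = 5 comparison(s) -> [-9, -8, -5, -1, 18, 38, 5]
Insert 5: 38 > 5 (shift), 18 > 5 (shift), -1 <= 5 (stop) = 3 comparison(s) -> [-9, -8, -5, -1, 5, 18, 38]
Total comparisons: 1 + 1 + 1 + 3 + 5 + 3 = 14


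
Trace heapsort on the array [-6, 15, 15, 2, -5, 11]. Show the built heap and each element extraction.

Build heap: [15, 2, 15, -6, -5, 11]
Extract 15: [15, 2, 11, -6, -5, 15]
Extract 15: [11, 2, -5, -6, 15, 15]
Extract 11: [2, -6, -5, 11, 15, 15]
Extract 2: [-5, -6, 2, 11, 15, 15]
Extract -5: [-6, -5, 2, 11, 15, 15]


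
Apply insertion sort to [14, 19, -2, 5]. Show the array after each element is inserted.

First element 14 is already 'sorted'
Insert 19: shifted 0 elements -> [14, 19, -2, 5]
Insert -2: shifted 2 elements -> [-2, 14, 19, 5]
Insert 5: shifted 2 elements -> [-2, 5, 14, 19]


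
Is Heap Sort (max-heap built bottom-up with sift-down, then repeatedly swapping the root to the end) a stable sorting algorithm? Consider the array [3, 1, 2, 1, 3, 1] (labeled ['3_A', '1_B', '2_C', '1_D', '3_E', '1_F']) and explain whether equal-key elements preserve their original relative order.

Trace Heap Sort on the labeled array (the key is the number; the letter only tracks identity):
  Build max-heap: [3_A, 3_E, 2_C, 1_D, 1_B, 1_F]
  Swap root 3_A to index 5, re-heapify first 5 -> [3_E, 1_F, 2_C, 1_D, 1_B, 3_A]
  Swap root 3_E to index 4, re-heapify first 4 -> [2_C, 1_F, 1_B, 1_D, 3_E, 3_A]
  Swap root 2_C to index 3, re-heapify first 3 -> [1_D, 1_F, 1_B, 2_C, 3_E, 3_A]
  Swap root 1_D to index 2, re-heapify first 2 -> [1_B, 1_F, 1_D, 2_C, 3_E, 3_A]
  Swap root 1_B to index 1, re-heapify first 1 -> [1_F, 1_B, 1_D, 2_C, 3_E, 3_A]
Final order: [1_F, 1_B, 1_D, 2_C, 3_E, 3_A]
Equal keys:
  value 1: originally 1_B, 1_D, 1_F; after sorting 1_F, 1_B, 1_D -> order changed
  value 3: originally 3_A, 3_E; after sorting 3_E, 3_A -> order changed
Equal keys were reordered, so Heap Sort is not stable: heap construction and root-to-end swaps move elements without regard to the original order of equal keys. (One such input is enough; an unstable sort may happen to preserve order on other inputs, but it gives no guarantee.)
Answer: Not stable


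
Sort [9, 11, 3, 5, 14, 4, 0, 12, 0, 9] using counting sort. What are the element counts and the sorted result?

Count array: [2, 0, 0, 1, 1, 1, 0, 0, 0, 2, 0, 1, 1, 0, 1]
(count[i] = number of elements equal to i)
Cumulative count: [2, 2, 2, 3, 4, 5, 5, 5, 5, 7, 7, 8, 9, 9, 10]
Sorted: [0, 0, 3, 4, 5, 9, 9, 11, 12, 14]


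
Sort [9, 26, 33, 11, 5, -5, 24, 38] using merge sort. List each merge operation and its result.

Divide and conquer:
  Merge [9] + [26] -> [9, 26]
  Merge [33] + [11] -> [11, 33]
  Merge [9, 26] + [11, 33] -> [9, 11, 26, 33]
  Merge [5] + [-5] -> [-5, 5]
  Merge [24] + [38] -> [24, 38]
  Merge [-5, 5] + [24, 38] -> [-5, 5, 24, 38]
  Merge [9, 11, 26, 33] + [-5, 5, 24, 38] -> [-5, 5, 9, 11, 24, 26, 33, 38]


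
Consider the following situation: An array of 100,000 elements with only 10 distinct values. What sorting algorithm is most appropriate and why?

Best choice: 3-way quicksort or Counting sort
Reason: 3-way (Dutch national flag) partitioning groups every copy of the pivot together, so with only d=10 distinct keys quicksort finishes in O(n log d) expected time, which is effectively linear; counting sort runs in O(n + k) where k is the size of the key range (not the number of distinct values), so it is linear when the 10 values are integers drawn from a small known range


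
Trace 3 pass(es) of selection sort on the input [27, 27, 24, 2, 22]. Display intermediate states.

Pass 1: Select minimum 2 at index 3, swap -> [2, 27, 24, 27, 22]
Pass 2: Select minimum 22 at index 4, swap -> [2, 22, 24, 27, 27]
Pass 3: Select minimum 24 at index 2, swap -> [2, 22, 24, 27, 27]


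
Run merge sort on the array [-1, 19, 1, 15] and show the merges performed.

Divide and conquer:
  Merge [-1] + [19] -> [-1, 19]
  Merge [1] + [15] -> [1, 15]
  Merge [-1, 19] + [1, 15] -> [-1, 1, 15, 19]


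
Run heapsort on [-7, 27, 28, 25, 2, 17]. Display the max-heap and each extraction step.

Build heap: [28, 27, 17, 25, 2, -7]
Extract 28: [27, 25, 17, -7, 2, 28]
Extract 27: [25, 2, 17, -7, 27, 28]
Extract 25: [17, 2, -7, 25, 27, 28]
Extract 17: [2, -7, 17, 25, 27, 28]
Extract 2: [-7, 2, 17, 25, 27, 28]


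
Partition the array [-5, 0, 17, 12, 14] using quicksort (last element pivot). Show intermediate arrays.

Partition 1: pivot=14 at index 3 -> [-5, 0, 12, 14, 17]
Partition 2: pivot=12 at index 2 -> [-5, 0, 12, 14, 17]
Partition 3: pivot=0 at index 1 -> [-5, 0, 12, 14, 17]


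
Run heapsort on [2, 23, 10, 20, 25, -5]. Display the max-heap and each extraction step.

Build heap: [25, 23, 10, 20, 2, -5]
Extract 25: [23, 20, 10, -5, 2, 25]
Extract 23: [20, 2, 10, -5, 23, 25]
Extract 20: [10, 2, -5, 20, 23, 25]
Extract 10: [2, -5, 10, 20, 23, 25]
Extract 2: [-5, 2, 10, 20, 23, 25]


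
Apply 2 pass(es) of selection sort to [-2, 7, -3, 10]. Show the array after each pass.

Pass 1: Select minimum -3 at index 2, swap -> [-3, 7, -2, 10]
Pass 2: Select minimum -2 at index 2, swap -> [-3, -2, 7, 10]


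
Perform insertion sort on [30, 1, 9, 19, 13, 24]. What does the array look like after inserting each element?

First element 30 is already 'sorted'
Insert 1: shifted 1 elements -> [1, 30, 9, 19, 13, 24]
Insert 9: shifted 1 elements -> [1, 9, 30, 19, 13, 24]
Insert 19: shifted 1 elements -> [1, 9, 19, 30, 13, 24]
Insert 13: shifted 2 elements -> [1, 9, 13, 19, 30, 24]
Insert 24: shifted 1 elements -> [1, 9, 13, 19, 24, 30]


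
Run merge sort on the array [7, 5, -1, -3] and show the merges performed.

Divide and conquer:
  Merge [7] + [5] -> [5, 7]
  Merge [-1] + [-3] -> [-3, -1]
  Merge [5, 7] + [-3, -1] -> [-3, -1, 5, 7]


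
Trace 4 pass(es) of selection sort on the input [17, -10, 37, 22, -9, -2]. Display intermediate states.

Pass 1: Select minimum -10 at index 1, swap -> [-10, 17, 37, 22, -9, -2]
Pass 2: Select minimum -9 at index 4, swap -> [-10, -9, 37, 22, 17, -2]
Pass 3: Select minimum -2 at index 5, swap -> [-10, -9, -2, 22, 17, 37]
Pass 4: Select minimum 17 at index 4, swap -> [-10, -9, -2, 17, 22, 37]


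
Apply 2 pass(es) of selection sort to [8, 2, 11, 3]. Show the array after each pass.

Pass 1: Select minimum 2 at index 1, swap -> [2, 8, 11, 3]
Pass 2: Select minimum 3 at index 3, swap -> [2, 3, 11, 8]


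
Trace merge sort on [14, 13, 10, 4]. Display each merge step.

Divide and conquer:
  Merge [14] + [13] -> [13, 14]
  Merge [10] + [4] -> [4, 10]
  Merge [13, 14] + [4, 10] -> [4, 10, 13, 14]


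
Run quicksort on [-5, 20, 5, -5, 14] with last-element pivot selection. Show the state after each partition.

Partition 1: pivot=14 at index 3 -> [-5, 5, -5, 14, 20]
Partition 2: pivot=-5 at index 1 -> [-5, -5, 5, 14, 20]


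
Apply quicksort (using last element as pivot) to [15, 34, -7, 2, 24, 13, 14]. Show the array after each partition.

Partition 1: pivot=14 at index 3 -> [-7, 2, 13, 14, 24, 15, 34]
Partition 2: pivot=13 at index 2 -> [-7, 2, 13, 14, 24, 15, 34]
Partition 3: pivot=2 at index 1 -> [-7, 2, 13, 14, 24, 15, 34]
Partition 4: pivot=34 at index 6 -> [-7, 2, 13, 14, 24, 15, 34]
Partition 5: pivot=15 at index 4 -> [-7, 2, 13, 14, 15, 24, 34]


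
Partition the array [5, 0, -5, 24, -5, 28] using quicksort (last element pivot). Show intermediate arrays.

Partition 1: pivot=28 at index 5 -> [5, 0, -5, 24, -5, 28]
Partition 2: pivot=-5 at index 1 -> [-5, -5, 5, 24, 0, 28]
Partition 3: pivot=0 at index 2 -> [-5, -5, 0, 24, 5, 28]
Partition 4: pivot=5 at index 3 -> [-5, -5, 0, 5, 24, 28]


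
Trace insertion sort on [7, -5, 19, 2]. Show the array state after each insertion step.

First element 7 is already 'sorted'
Insert -5: shifted 1 elements -> [-5, 7, 19, 2]
Insert 19: shifted 0 elements -> [-5, 7, 19, 2]
Insert 2: shifted 2 elements -> [-5, 2, 7, 19]


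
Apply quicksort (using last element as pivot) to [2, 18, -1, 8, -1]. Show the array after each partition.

Partition 1: pivot=-1 at index 1 -> [-1, -1, 2, 8, 18]
Partition 2: pivot=18 at index 4 -> [-1, -1, 2, 8, 18]
Partition 3: pivot=8 at index 3 -> [-1, -1, 2, 8, 18]


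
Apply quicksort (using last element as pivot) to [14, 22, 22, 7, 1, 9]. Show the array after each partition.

Partition 1: pivot=9 at index 2 -> [7, 1, 9, 14, 22, 22]
Partition 2: pivot=1 at index 0 -> [1, 7, 9, 14, 22, 22]
Partition 3: pivot=22 at index 5 -> [1, 7, 9, 14, 22, 22]
Partition 4: pivot=22 at index 4 -> [1, 7, 9, 14, 22, 22]


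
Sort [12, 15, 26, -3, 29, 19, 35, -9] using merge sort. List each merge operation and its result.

Divide and conquer:
  Merge [12] + [15] -> [12, 15]
  Merge [26] + [-3] -> [-3, 26]
  Merge [12, 15] + [-3, 26] -> [-3, 12, 15, 26]
  Merge [29] + [19] -> [19, 29]
  Merge [35] + [-9] -> [-9, 35]
  Merge [19, 29] + [-9, 35] -> [-9, 19, 29, 35]
  Merge [-3, 12, 15, 26] + [-9, 19, 29, 35] -> [-9, -3, 12, 15, 19, 26, 29, 35]


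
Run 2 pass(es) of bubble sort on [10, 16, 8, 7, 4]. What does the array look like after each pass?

After pass 1: [10, 8, 7, 4, 16] (3 swaps)
After pass 2: [8, 7, 4, 10, 16] (3 swaps)
Total swaps: 6


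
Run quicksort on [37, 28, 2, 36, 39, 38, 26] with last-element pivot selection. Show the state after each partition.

Partition 1: pivot=26 at index 1 -> [2, 26, 37, 36, 39, 38, 28]
Partition 2: pivot=28 at index 2 -> [2, 26, 28, 36, 39, 38, 37]
Partition 3: pivot=37 at index 4 -> [2, 26, 28, 36, 37, 38, 39]
Partition 4: pivot=39 at index 6 -> [2, 26, 28, 36, 37, 38, 39]


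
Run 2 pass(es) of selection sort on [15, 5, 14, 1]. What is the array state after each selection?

Pass 1: Select minimum 1 at index 3, swap -> [1, 5, 14, 15]
Pass 2: Select minimum 5 at index 1, swap -> [1, 5, 14, 15]


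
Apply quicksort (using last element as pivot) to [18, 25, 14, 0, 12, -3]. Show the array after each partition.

Partition 1: pivot=-3 at index 0 -> [-3, 25, 14, 0, 12, 18]
Partition 2: pivot=18 at index 4 -> [-3, 14, 0, 12, 18, 25]
Partition 3: pivot=12 at index 2 -> [-3, 0, 12, 14, 18, 25]


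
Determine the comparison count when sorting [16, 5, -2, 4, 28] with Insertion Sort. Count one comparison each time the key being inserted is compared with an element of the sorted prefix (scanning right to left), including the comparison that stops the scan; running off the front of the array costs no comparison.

Insert 5: 16 > 5 (shift), reached front = 1 comparison(s) -> [5, 16, -2, 4, 28]
Insert -2: 16 > -2 (shift), 5 > -2 (shift), reached front = 2 comparison(s) -> [-2, 5, 16, 4, 28]
Insert 4: 16 > 4 (shift), 5 > 4 (shift), -2 <= 4 (stop) = 3 comparison(s) -> [-2, 4, 5, 16, 28]
Insert 28: 16 <= 28 (stop) = 1 comparison(s) -> [-2, 4, 5, 16, 28]
Total comparisons: 1 + 2 + 3 + 1 = 7


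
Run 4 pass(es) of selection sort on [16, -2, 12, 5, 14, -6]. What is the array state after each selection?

Pass 1: Select minimum -6 at index 5, swap -> [-6, -2, 12, 5, 14, 16]
Pass 2: Select minimum -2 at index 1, swap -> [-6, -2, 12, 5, 14, 16]
Pass 3: Select minimum 5 at index 3, swap -> [-6, -2, 5, 12, 14, 16]
Pass 4: Select minimum 12 at index 3, swap -> [-6, -2, 5, 12, 14, 16]


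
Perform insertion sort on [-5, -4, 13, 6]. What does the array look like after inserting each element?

First element -5 is already 'sorted'
Insert -4: shifted 0 elements -> [-5, -4, 13, 6]
Insert 13: shifted 0 elements -> [-5, -4, 13, 6]
Insert 6: shifted 1 elements -> [-5, -4, 6, 13]


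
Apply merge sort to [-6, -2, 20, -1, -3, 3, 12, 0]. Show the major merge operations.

Divide and conquer:
  Merge [-6] + [-2] -> [-6, -2]
  Merge [20] + [-1] -> [-1, 20]
  Merge [-6, -2] + [-1, 20] -> [-6, -2, -1, 20]
  Merge [-3] + [3] -> [-3, 3]
  Merge [12] + [0] -> [0, 12]
  Merge [-3, 3] + [0, 12] -> [-3, 0, 3, 12]
  Merge [-6, -2, -1, 20] + [-3, 0, 3, 12] -> [-6, -3, -2, -1, 0, 3, 12, 20]


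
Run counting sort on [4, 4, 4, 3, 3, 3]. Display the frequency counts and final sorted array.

Count array: [0, 0, 0, 3, 3]
(count[i] = number of elements equal to i)
Cumulative count: [0, 0, 0, 3, 6]
Sorted: [3, 3, 3, 4, 4, 4]


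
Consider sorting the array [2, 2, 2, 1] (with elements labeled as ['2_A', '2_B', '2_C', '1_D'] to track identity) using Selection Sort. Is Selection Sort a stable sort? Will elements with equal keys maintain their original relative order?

Trace Selection Sort on the labeled array (the key is the number; the letter only tracks identity):
  Pass 1: minimum of unsorted part is 1_D at index 3; swap it with 2_A at index 0 -> [1_D, 2_B, 2_C, 2_A]
  Pass 2: minimum 2_B is already at index 1; no swap -> [1_D, 2_B, 2_C, 2_A]
  Pass 3: minimum 2_C is already at index 2; no swap -> [1_D, 2_B, 2_C, 2_A]
Final order: [1_D, 2_B, 2_C, 2_A]
Equal keys:
  value 2: originally 2_A, 2_B, 2_C; after sorting 2_B, 2_C, 2_A -> order changed
Equal keys were reordered, so Selection Sort is not stable: the long-range swap that moves the minimum into place can carry an element past an equal key. (One such input is enough; an unstable sort may happen to preserve order on other inputs, but it gives no guarantee.)
Answer: Not stable


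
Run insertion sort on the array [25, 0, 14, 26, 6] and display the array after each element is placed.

First element 25 is already 'sorted'
Insert 0: shifted 1 elements -> [0, 25, 14, 26, 6]
Insert 14: shifted 1 elements -> [0, 14, 25, 26, 6]
Insert 26: shifted 0 elements -> [0, 14, 25, 26, 6]
Insert 6: shifted 3 elements -> [0, 6, 14, 25, 26]


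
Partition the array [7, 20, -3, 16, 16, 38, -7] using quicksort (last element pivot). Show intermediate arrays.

Partition 1: pivot=-7 at index 0 -> [-7, 20, -3, 16, 16, 38, 7]
Partition 2: pivot=7 at index 2 -> [-7, -3, 7, 16, 16, 38, 20]
Partition 3: pivot=20 at index 5 -> [-7, -3, 7, 16, 16, 20, 38]
Partition 4: pivot=16 at index 4 -> [-7, -3, 7, 16, 16, 20, 38]


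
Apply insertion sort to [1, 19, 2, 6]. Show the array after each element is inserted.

First element 1 is already 'sorted'
Insert 19: shifted 0 elements -> [1, 19, 2, 6]
Insert 2: shifted 1 elements -> [1, 2, 19, 6]
Insert 6: shifted 1 elements -> [1, 2, 6, 19]


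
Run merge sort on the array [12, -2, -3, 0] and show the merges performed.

Divide and conquer:
  Merge [12] + [-2] -> [-2, 12]
  Merge [-3] + [0] -> [-3, 0]
  Merge [-2, 12] + [-3, 0] -> [-3, -2, 0, 12]


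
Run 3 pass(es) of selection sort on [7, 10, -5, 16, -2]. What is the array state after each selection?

Pass 1: Select minimum -5 at index 2, swap -> [-5, 10, 7, 16, -2]
Pass 2: Select minimum -2 at index 4, swap -> [-5, -2, 7, 16, 10]
Pass 3: Select minimum 7 at index 2, swap -> [-5, -2, 7, 16, 10]


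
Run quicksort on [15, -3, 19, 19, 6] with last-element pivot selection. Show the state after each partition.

Partition 1: pivot=6 at index 1 -> [-3, 6, 19, 19, 15]
Partition 2: pivot=15 at index 2 -> [-3, 6, 15, 19, 19]
Partition 3: pivot=19 at index 4 -> [-3, 6, 15, 19, 19]


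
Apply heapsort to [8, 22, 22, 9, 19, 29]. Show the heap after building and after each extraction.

Build heap: [29, 22, 22, 9, 19, 8]
Extract 29: [22, 19, 22, 9, 8, 29]
Extract 22: [22, 19, 8, 9, 22, 29]
Extract 22: [19, 9, 8, 22, 22, 29]
Extract 19: [9, 8, 19, 22, 22, 29]
Extract 9: [8, 9, 19, 22, 22, 29]


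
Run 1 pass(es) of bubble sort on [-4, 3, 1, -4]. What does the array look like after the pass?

After pass 1: [-4, 1, -4, 3] (2 swaps)
Total swaps: 2


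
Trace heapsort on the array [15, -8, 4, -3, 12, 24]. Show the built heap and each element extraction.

Build heap: [24, 12, 15, -3, -8, 4]
Extract 24: [15, 12, 4, -3, -8, 24]
Extract 15: [12, -3, 4, -8, 15, 24]
Extract 12: [4, -3, -8, 12, 15, 24]
Extract 4: [-3, -8, 4, 12, 15, 24]
Extract -3: [-8, -3, 4, 12, 15, 24]


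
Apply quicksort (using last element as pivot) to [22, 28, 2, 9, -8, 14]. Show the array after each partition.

Partition 1: pivot=14 at index 3 -> [2, 9, -8, 14, 22, 28]
Partition 2: pivot=-8 at index 0 -> [-8, 9, 2, 14, 22, 28]
Partition 3: pivot=2 at index 1 -> [-8, 2, 9, 14, 22, 28]
Partition 4: pivot=28 at index 5 -> [-8, 2, 9, 14, 22, 28]


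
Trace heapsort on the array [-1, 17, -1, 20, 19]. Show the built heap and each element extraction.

Build heap: [20, 19, -1, 17, -1]
Extract 20: [19, 17, -1, -1, 20]
Extract 19: [17, -1, -1, 19, 20]
Extract 17: [-1, -1, 17, 19, 20]
Extract -1: [-1, -1, 17, 19, 20]


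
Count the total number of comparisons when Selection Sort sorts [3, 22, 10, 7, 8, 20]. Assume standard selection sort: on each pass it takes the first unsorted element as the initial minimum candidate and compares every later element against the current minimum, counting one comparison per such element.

Pass 1: scan indices 1..5 for the minimum = 5 comparison(s); min is 3, place at index 0 -> [3, 22, 10, 7, 8, 20]
Pass 2: scan indices 2..5 for the minimum = 4 comparison(s); min is 7, place at index 1 -> [3, 7, 10, 22, 8, 20]
Pass 3: scan indices 3..5 for the minimum = 3 comparison(s); min is 8, place at index 2 -> [3, 7, 8, 22, 10, 20]
Pass 4: scan indices 4..5 for the minimum = 2 comparison(s); min is 10, place at index 3 -> [3, 7, 8, 10, 22, 20]
Pass 5: scan indices 5..5 for the minimum = 1 comparison(s); min is 20, place at index 4 -> [3, 7, 8, 10, 20, 22]
Selection sort always scans the whole unsorted suffix, so the count is (n-1) + (n-2) + ... + 1 = n(n-1)/2 = 6*5/2 = 15 regardless of the input order.
Total comparisons: 5 + 4 + 3 + 2 + 1 = 15


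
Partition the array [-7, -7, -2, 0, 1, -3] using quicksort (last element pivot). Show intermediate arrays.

Partition 1: pivot=-3 at index 2 -> [-7, -7, -3, 0, 1, -2]
Partition 2: pivot=-7 at index 1 -> [-7, -7, -3, 0, 1, -2]
Partition 3: pivot=-2 at index 3 -> [-7, -7, -3, -2, 1, 0]
Partition 4: pivot=0 at index 4 -> [-7, -7, -3, -2, 0, 1]


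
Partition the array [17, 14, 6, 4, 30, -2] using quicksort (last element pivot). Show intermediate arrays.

Partition 1: pivot=-2 at index 0 -> [-2, 14, 6, 4, 30, 17]
Partition 2: pivot=17 at index 4 -> [-2, 14, 6, 4, 17, 30]
Partition 3: pivot=4 at index 1 -> [-2, 4, 6, 14, 17, 30]
Partition 4: pivot=14 at index 3 -> [-2, 4, 6, 14, 17, 30]


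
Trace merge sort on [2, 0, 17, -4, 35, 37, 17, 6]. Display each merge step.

Divide and conquer:
  Merge [2] + [0] -> [0, 2]
  Merge [17] + [-4] -> [-4, 17]
  Merge [0, 2] + [-4, 17] -> [-4, 0, 2, 17]
  Merge [35] + [37] -> [35, 37]
  Merge [17] + [6] -> [6, 17]
  Merge [35, 37] + [6, 17] -> [6, 17, 35, 37]
  Merge [-4, 0, 2, 17] + [6, 17, 35, 37] -> [-4, 0, 2, 6, 17, 17, 35, 37]


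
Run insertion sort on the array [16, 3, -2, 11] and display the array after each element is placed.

First element 16 is already 'sorted'
Insert 3: shifted 1 elements -> [3, 16, -2, 11]
Insert -2: shifted 2 elements -> [-2, 3, 16, 11]
Insert 11: shifted 1 elements -> [-2, 3, 11, 16]


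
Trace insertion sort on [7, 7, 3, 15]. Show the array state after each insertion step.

First element 7 is already 'sorted'
Insert 7: shifted 0 elements -> [7, 7, 3, 15]
Insert 3: shifted 2 elements -> [3, 7, 7, 15]
Insert 15: shifted 0 elements -> [3, 7, 7, 15]


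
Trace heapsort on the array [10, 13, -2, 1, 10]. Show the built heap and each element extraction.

Build heap: [13, 10, -2, 1, 10]
Extract 13: [10, 10, -2, 1, 13]
Extract 10: [10, 1, -2, 10, 13]
Extract 10: [1, -2, 10, 10, 13]
Extract 1: [-2, 1, 10, 10, 13]


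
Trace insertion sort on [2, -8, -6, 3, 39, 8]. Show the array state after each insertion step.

First element 2 is already 'sorted'
Insert -8: shifted 1 elements -> [-8, 2, -6, 3, 39, 8]
Insert -6: shifted 1 elements -> [-8, -6, 2, 3, 39, 8]
Insert 3: shifted 0 elements -> [-8, -6, 2, 3, 39, 8]
Insert 39: shifted 0 elements -> [-8, -6, 2, 3, 39, 8]
Insert 8: shifted 1 elements -> [-8, -6, 2, 3, 8, 39]


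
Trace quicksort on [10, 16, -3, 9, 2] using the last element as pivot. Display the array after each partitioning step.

Partition 1: pivot=2 at index 1 -> [-3, 2, 10, 9, 16]
Partition 2: pivot=16 at index 4 -> [-3, 2, 10, 9, 16]
Partition 3: pivot=9 at index 2 -> [-3, 2, 9, 10, 16]


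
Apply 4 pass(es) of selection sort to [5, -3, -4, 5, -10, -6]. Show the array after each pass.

Pass 1: Select minimum -10 at index 4, swap -> [-10, -3, -4, 5, 5, -6]
Pass 2: Select minimum -6 at index 5, swap -> [-10, -6, -4, 5, 5, -3]
Pass 3: Select minimum -4 at index 2, swap -> [-10, -6, -4, 5, 5, -3]
Pass 4: Select minimum -3 at index 5, swap -> [-10, -6, -4, -3, 5, 5]


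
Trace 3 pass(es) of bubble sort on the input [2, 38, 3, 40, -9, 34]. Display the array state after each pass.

After pass 1: [2, 3, 38, -9, 34, 40] (3 swaps)
After pass 2: [2, 3, -9, 34, 38, 40] (2 swaps)
After pass 3: [2, -9, 3, 34, 38, 40] (1 swaps)
Total swaps: 6


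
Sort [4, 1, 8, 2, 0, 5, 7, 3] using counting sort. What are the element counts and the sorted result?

Count array: [1, 1, 1, 1, 1, 1, 0, 1, 1]
(count[i] = number of elements equal to i)
Cumulative count: [1, 2, 3, 4, 5, 6, 6, 7, 8]
Sorted: [0, 1, 2, 3, 4, 5, 7, 8]


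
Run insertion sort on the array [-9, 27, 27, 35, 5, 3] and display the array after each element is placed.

First element -9 is already 'sorted'
Insert 27: shifted 0 elements -> [-9, 27, 27, 35, 5, 3]
Insert 27: shifted 0 elements -> [-9, 27, 27, 35, 5, 3]
Insert 35: shifted 0 elements -> [-9, 27, 27, 35, 5, 3]
Insert 5: shifted 3 elements -> [-9, 5, 27, 27, 35, 3]
Insert 3: shifted 4 elements -> [-9, 3, 5, 27, 27, 35]


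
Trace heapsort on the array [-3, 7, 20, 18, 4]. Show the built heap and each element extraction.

Build heap: [20, 18, -3, 7, 4]
Extract 20: [18, 7, -3, 4, 20]
Extract 18: [7, 4, -3, 18, 20]
Extract 7: [4, -3, 7, 18, 20]
Extract 4: [-3, 4, 7, 18, 20]


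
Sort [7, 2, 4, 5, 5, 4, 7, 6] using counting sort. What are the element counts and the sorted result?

Count array: [0, 0, 1, 0, 2, 2, 1, 2]
(count[i] = number of elements equal to i)
Cumulative count: [0, 0, 1, 1, 3, 5, 6, 8]
Sorted: [2, 4, 4, 5, 5, 6, 7, 7]


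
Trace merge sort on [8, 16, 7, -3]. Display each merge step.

Divide and conquer:
  Merge [8] + [16] -> [8, 16]
  Merge [7] + [-3] -> [-3, 7]
  Merge [8, 16] + [-3, 7] -> [-3, 7, 8, 16]


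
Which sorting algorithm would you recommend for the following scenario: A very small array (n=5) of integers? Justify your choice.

Best choice: Insertion sort
Reason: For tiny inputs the O(n^2) overhead is negligible and insertion sort has minimal constant factors


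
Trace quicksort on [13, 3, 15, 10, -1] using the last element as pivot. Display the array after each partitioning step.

Partition 1: pivot=-1 at index 0 -> [-1, 3, 15, 10, 13]
Partition 2: pivot=13 at index 3 -> [-1, 3, 10, 13, 15]
Partition 3: pivot=10 at index 2 -> [-1, 3, 10, 13, 15]


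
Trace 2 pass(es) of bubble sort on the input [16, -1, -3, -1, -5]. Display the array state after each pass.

After pass 1: [-1, -3, -1, -5, 16] (4 swaps)
After pass 2: [-3, -1, -5, -1, 16] (2 swaps)
Total swaps: 6


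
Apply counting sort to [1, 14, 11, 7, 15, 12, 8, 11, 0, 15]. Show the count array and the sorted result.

Count array: [1, 1, 0, 0, 0, 0, 0, 1, 1, 0, 0, 2, 1, 0, 1, 2]
(count[i] = number of elements equal to i)
Cumulative count: [1, 2, 2, 2, 2, 2, 2, 3, 4, 4, 4, 6, 7, 7, 8, 10]
Sorted: [0, 1, 7, 8, 11, 11, 12, 14, 15, 15]


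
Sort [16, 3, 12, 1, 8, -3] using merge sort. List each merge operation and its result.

Divide and conquer:
  Merge [3] + [12] -> [3, 12]
  Merge [16] + [3, 12] -> [3, 12, 16]
  Merge [8] + [-3] -> [-3, 8]
  Merge [1] + [-3, 8] -> [-3, 1, 8]
  Merge [3, 12, 16] + [-3, 1, 8] -> [-3, 1, 3, 8, 12, 16]


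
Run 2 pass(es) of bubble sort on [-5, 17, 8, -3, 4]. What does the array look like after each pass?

After pass 1: [-5, 8, -3, 4, 17] (3 swaps)
After pass 2: [-5, -3, 4, 8, 17] (2 swaps)
Total swaps: 5


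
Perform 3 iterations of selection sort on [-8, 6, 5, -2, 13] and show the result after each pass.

Pass 1: Select minimum -8 at index 0, swap -> [-8, 6, 5, -2, 13]
Pass 2: Select minimum -2 at index 3, swap -> [-8, -2, 5, 6, 13]
Pass 3: Select minimum 5 at index 2, swap -> [-8, -2, 5, 6, 13]


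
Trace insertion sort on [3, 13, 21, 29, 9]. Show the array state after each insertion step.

First element 3 is already 'sorted'
Insert 13: shifted 0 elements -> [3, 13, 21, 29, 9]
Insert 21: shifted 0 elements -> [3, 13, 21, 29, 9]
Insert 29: shifted 0 elements -> [3, 13, 21, 29, 9]
Insert 9: shifted 3 elements -> [3, 9, 13, 21, 29]


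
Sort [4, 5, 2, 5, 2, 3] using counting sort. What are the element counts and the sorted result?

Count array: [0, 0, 2, 1, 1, 2]
(count[i] = number of elements equal to i)
Cumulative count: [0, 0, 2, 3, 4, 6]
Sorted: [2, 2, 3, 4, 5, 5]


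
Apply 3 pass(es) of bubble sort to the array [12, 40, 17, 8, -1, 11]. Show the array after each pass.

After pass 1: [12, 17, 8, -1, 11, 40] (4 swaps)
After pass 2: [12, 8, -1, 11, 17, 40] (3 swaps)
After pass 3: [8, -1, 11, 12, 17, 40] (3 swaps)
Total swaps: 10


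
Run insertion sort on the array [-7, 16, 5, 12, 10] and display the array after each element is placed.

First element -7 is already 'sorted'
Insert 16: shifted 0 elements -> [-7, 16, 5, 12, 10]
Insert 5: shifted 1 elements -> [-7, 5, 16, 12, 10]
Insert 12: shifted 1 elements -> [-7, 5, 12, 16, 10]
Insert 10: shifted 2 elements -> [-7, 5, 10, 12, 16]


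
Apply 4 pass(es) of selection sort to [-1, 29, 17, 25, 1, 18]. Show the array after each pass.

Pass 1: Select minimum -1 at index 0, swap -> [-1, 29, 17, 25, 1, 18]
Pass 2: Select minimum 1 at index 4, swap -> [-1, 1, 17, 25, 29, 18]
Pass 3: Select minimum 17 at index 2, swap -> [-1, 1, 17, 25, 29, 18]
Pass 4: Select minimum 18 at index 5, swap -> [-1, 1, 17, 18, 29, 25]


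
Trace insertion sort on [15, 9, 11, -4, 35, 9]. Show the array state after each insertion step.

First element 15 is already 'sorted'
Insert 9: shifted 1 elements -> [9, 15, 11, -4, 35, 9]
Insert 11: shifted 1 elements -> [9, 11, 15, -4, 35, 9]
Insert -4: shifted 3 elements -> [-4, 9, 11, 15, 35, 9]
Insert 35: shifted 0 elements -> [-4, 9, 11, 15, 35, 9]
Insert 9: shifted 3 elements -> [-4, 9, 9, 11, 15, 35]


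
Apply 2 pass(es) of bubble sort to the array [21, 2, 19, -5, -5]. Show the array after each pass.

After pass 1: [2, 19, -5, -5, 21] (4 swaps)
After pass 2: [2, -5, -5, 19, 21] (2 swaps)
Total swaps: 6


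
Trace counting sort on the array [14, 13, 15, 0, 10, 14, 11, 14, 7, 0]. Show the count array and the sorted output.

Count array: [2, 0, 0, 0, 0, 0, 0, 1, 0, 0, 1, 1, 0, 1, 3, 1]
(count[i] = number of elements equal to i)
Cumulative count: [2, 2, 2, 2, 2, 2, 2, 3, 3, 3, 4, 5, 5, 6, 9, 10]
Sorted: [0, 0, 7, 10, 11, 13, 14, 14, 14, 15]


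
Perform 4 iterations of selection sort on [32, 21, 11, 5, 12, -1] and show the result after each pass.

Pass 1: Select minimum -1 at index 5, swap -> [-1, 21, 11, 5, 12, 32]
Pass 2: Select minimum 5 at index 3, swap -> [-1, 5, 11, 21, 12, 32]
Pass 3: Select minimum 11 at index 2, swap -> [-1, 5, 11, 21, 12, 32]
Pass 4: Select minimum 12 at index 4, swap -> [-1, 5, 11, 12, 21, 32]


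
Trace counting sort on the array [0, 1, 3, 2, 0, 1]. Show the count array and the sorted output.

Count array: [2, 2, 1, 1]
(count[i] = number of elements equal to i)
Cumulative count: [2, 4, 5, 6]
Sorted: [0, 0, 1, 1, 2, 3]


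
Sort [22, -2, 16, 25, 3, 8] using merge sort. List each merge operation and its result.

Divide and conquer:
  Merge [-2] + [16] -> [-2, 16]
  Merge [22] + [-2, 16] -> [-2, 16, 22]
  Merge [3] + [8] -> [3, 8]
  Merge [25] + [3, 8] -> [3, 8, 25]
  Merge [-2, 16, 22] + [3, 8, 25] -> [-2, 3, 8, 16, 22, 25]


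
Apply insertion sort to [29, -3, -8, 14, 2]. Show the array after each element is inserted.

First element 29 is already 'sorted'
Insert -3: shifted 1 elements -> [-3, 29, -8, 14, 2]
Insert -8: shifted 2 elements -> [-8, -3, 29, 14, 2]
Insert 14: shifted 1 elements -> [-8, -3, 14, 29, 2]
Insert 2: shifted 2 elements -> [-8, -3, 2, 14, 29]


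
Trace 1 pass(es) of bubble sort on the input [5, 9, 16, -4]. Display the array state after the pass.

After pass 1: [5, 9, -4, 16] (1 swaps)
Total swaps: 1


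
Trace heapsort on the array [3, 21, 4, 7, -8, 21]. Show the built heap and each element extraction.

Build heap: [21, 7, 21, 3, -8, 4]
Extract 21: [21, 7, 4, 3, -8, 21]
Extract 21: [7, 3, 4, -8, 21, 21]
Extract 7: [4, 3, -8, 7, 21, 21]
Extract 4: [3, -8, 4, 7, 21, 21]
Extract 3: [-8, 3, 4, 7, 21, 21]


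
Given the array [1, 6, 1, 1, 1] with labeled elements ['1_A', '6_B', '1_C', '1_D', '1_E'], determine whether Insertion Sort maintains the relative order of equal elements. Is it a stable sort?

Trace Insertion Sort on the labeled array (the key is the number; the letter only tracks identity):
  Insert 6_B at index 1: [1_A, 6_B, 1_C, 1_D, 1_E]
  Insert 1_C at index 1: [1_A, 1_C, 6_B, 1_D, 1_E]
  Insert 1_D at index 2: [1_A, 1_C, 1_D, 6_B, 1_E]
  Insert 1_E at index 3: [1_A, 1_C, 1_D, 1_E, 6_B]
Final order: [1_A, 1_C, 1_D, 1_E, 6_B]
Equal keys:
  value 1: originally 1_A, 1_C, 1_D, 1_E; after sorting 1_A, 1_C, 1_D, 1_E -> order preserved
All equal keys kept their original relative order. Insertion Sort is stable: elements are shifted only while they are strictly greater than the key, so a key is inserted after any equal elements already placed.
Answer: Stable


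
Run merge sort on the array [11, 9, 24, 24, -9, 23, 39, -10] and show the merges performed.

Divide and conquer:
  Merge [11] + [9] -> [9, 11]
  Merge [24] + [24] -> [24, 24]
  Merge [9, 11] + [24, 24] -> [9, 11, 24, 24]
  Merge [-9] + [23] -> [-9, 23]
  Merge [39] + [-10] -> [-10, 39]
  Merge [-9, 23] + [-10, 39] -> [-10, -9, 23, 39]
  Merge [9, 11, 24, 24] + [-10, -9, 23, 39] -> [-10, -9, 9, 11, 23, 24, 24, 39]


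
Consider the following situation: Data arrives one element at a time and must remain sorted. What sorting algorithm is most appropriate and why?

Best choice: Insertion sort
Reason: Insertion sort naturally handles online/streaming input by inserting each new element into sorted position


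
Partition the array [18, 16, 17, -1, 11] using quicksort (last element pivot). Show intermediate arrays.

Partition 1: pivot=11 at index 1 -> [-1, 11, 17, 18, 16]
Partition 2: pivot=16 at index 2 -> [-1, 11, 16, 18, 17]
Partition 3: pivot=17 at index 3 -> [-1, 11, 16, 17, 18]


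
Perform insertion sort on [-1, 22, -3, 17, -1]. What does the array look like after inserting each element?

First element -1 is already 'sorted'
Insert 22: shifted 0 elements -> [-1, 22, -3, 17, -1]
Insert -3: shifted 2 elements -> [-3, -1, 22, 17, -1]
Insert 17: shifted 1 elements -> [-3, -1, 17, 22, -1]
Insert -1: shifted 2 elements -> [-3, -1, -1, 17, 22]


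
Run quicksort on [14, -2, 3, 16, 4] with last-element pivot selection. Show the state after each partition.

Partition 1: pivot=4 at index 2 -> [-2, 3, 4, 16, 14]
Partition 2: pivot=3 at index 1 -> [-2, 3, 4, 16, 14]
Partition 3: pivot=14 at index 3 -> [-2, 3, 4, 14, 16]


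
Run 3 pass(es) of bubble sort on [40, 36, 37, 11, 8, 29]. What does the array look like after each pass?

After pass 1: [36, 37, 11, 8, 29, 40] (5 swaps)
After pass 2: [36, 11, 8, 29, 37, 40] (3 swaps)
After pass 3: [11, 8, 29, 36, 37, 40] (3 swaps)
Total swaps: 11


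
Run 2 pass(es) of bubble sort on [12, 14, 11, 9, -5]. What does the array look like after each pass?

After pass 1: [12, 11, 9, -5, 14] (3 swaps)
After pass 2: [11, 9, -5, 12, 14] (3 swaps)
Total swaps: 6


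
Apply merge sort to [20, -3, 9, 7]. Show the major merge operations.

Divide and conquer:
  Merge [20] + [-3] -> [-3, 20]
  Merge [9] + [7] -> [7, 9]
  Merge [-3, 20] + [7, 9] -> [-3, 7, 9, 20]


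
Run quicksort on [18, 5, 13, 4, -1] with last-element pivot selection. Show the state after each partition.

Partition 1: pivot=-1 at index 0 -> [-1, 5, 13, 4, 18]
Partition 2: pivot=18 at index 4 -> [-1, 5, 13, 4, 18]
Partition 3: pivot=4 at index 1 -> [-1, 4, 13, 5, 18]
Partition 4: pivot=5 at index 2 -> [-1, 4, 5, 13, 18]


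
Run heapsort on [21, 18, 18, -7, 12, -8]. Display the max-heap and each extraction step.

Build heap: [21, 18, 18, -7, 12, -8]
Extract 21: [18, 12, 18, -7, -8, 21]
Extract 18: [18, 12, -8, -7, 18, 21]
Extract 18: [12, -7, -8, 18, 18, 21]
Extract 12: [-7, -8, 12, 18, 18, 21]
Extract -7: [-8, -7, 12, 18, 18, 21]


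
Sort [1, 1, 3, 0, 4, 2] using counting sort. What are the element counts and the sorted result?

Count array: [1, 2, 1, 1, 1]
(count[i] = number of elements equal to i)
Cumulative count: [1, 3, 4, 5, 6]
Sorted: [0, 1, 1, 2, 3, 4]


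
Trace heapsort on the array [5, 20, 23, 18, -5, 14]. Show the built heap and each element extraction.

Build heap: [23, 20, 14, 18, -5, 5]
Extract 23: [20, 18, 14, 5, -5, 23]
Extract 20: [18, 5, 14, -5, 20, 23]
Extract 18: [14, 5, -5, 18, 20, 23]
Extract 14: [5, -5, 14, 18, 20, 23]
Extract 5: [-5, 5, 14, 18, 20, 23]


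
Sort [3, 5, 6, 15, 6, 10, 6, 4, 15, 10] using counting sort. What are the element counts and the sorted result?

Count array: [0, 0, 0, 1, 1, 1, 3, 0, 0, 0, 2, 0, 0, 0, 0, 2]
(count[i] = number of elements equal to i)
Cumulative count: [0, 0, 0, 1, 2, 3, 6, 6, 6, 6, 8, 8, 8, 8, 8, 10]
Sorted: [3, 4, 5, 6, 6, 6, 10, 10, 15, 15]


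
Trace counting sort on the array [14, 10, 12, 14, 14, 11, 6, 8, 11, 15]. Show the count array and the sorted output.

Count array: [0, 0, 0, 0, 0, 0, 1, 0, 1, 0, 1, 2, 1, 0, 3, 1]
(count[i] = number of elements equal to i)
Cumulative count: [0, 0, 0, 0, 0, 0, 1, 1, 2, 2, 3, 5, 6, 6, 9, 10]
Sorted: [6, 8, 10, 11, 11, 12, 14, 14, 14, 15]


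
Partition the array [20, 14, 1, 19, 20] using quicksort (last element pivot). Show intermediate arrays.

Partition 1: pivot=20 at index 4 -> [20, 14, 1, 19, 20]
Partition 2: pivot=19 at index 2 -> [14, 1, 19, 20, 20]
Partition 3: pivot=1 at index 0 -> [1, 14, 19, 20, 20]


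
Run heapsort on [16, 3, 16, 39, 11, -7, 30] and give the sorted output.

Build heap: [39, 16, 30, 3, 11, -7, 16]
Extract 39: [30, 16, 16, 3, 11, -7, 39]
Extract 30: [16, 11, 16, 3, -7, 30, 39]
Extract 16: [16, 11, -7, 3, 16, 30, 39]
Extract 16: [11, 3, -7, 16, 16, 30, 39]
Extract 11: [3, -7, 11, 16, 16, 30, 39]
Extract 3: [-7, 3, 11, 16, 16, 30, 39]


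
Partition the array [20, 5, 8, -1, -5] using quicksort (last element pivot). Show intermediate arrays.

Partition 1: pivot=-5 at index 0 -> [-5, 5, 8, -1, 20]
Partition 2: pivot=20 at index 4 -> [-5, 5, 8, -1, 20]
Partition 3: pivot=-1 at index 1 -> [-5, -1, 8, 5, 20]
Partition 4: pivot=5 at index 2 -> [-5, -1, 5, 8, 20]


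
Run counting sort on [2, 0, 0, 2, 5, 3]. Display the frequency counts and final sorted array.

Count array: [2, 0, 2, 1, 0, 1]
(count[i] = number of elements equal to i)
Cumulative count: [2, 2, 4, 5, 5, 6]
Sorted: [0, 0, 2, 2, 3, 5]


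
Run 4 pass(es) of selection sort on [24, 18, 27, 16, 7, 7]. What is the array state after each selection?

Pass 1: Select minimum 7 at index 4, swap -> [7, 18, 27, 16, 24, 7]
Pass 2: Select minimum 7 at index 5, swap -> [7, 7, 27, 16, 24, 18]
Pass 3: Select minimum 16 at index 3, swap -> [7, 7, 16, 27, 24, 18]
Pass 4: Select minimum 18 at index 5, swap -> [7, 7, 16, 18, 24, 27]


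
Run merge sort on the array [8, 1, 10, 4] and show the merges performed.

Divide and conquer:
  Merge [8] + [1] -> [1, 8]
  Merge [10] + [4] -> [4, 10]
  Merge [1, 8] + [4, 10] -> [1, 4, 8, 10]


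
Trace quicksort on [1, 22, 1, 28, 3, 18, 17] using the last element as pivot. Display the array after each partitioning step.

Partition 1: pivot=17 at index 3 -> [1, 1, 3, 17, 22, 18, 28]
Partition 2: pivot=3 at index 2 -> [1, 1, 3, 17, 22, 18, 28]
Partition 3: pivot=1 at index 1 -> [1, 1, 3, 17, 22, 18, 28]
Partition 4: pivot=28 at index 6 -> [1, 1, 3, 17, 22, 18, 28]
Partition 5: pivot=18 at index 4 -> [1, 1, 3, 17, 18, 22, 28]
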